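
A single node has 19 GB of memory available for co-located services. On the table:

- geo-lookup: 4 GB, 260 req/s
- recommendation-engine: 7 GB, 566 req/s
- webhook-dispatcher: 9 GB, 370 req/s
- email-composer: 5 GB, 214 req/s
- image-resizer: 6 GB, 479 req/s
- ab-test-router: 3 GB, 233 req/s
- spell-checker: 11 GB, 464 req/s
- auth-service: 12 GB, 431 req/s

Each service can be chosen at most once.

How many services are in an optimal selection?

3

Optimal total is 1305.
For example geo-lookup + recommendation-engine + image-resizer achieves it, using 17 GB.
All optima have 3 services.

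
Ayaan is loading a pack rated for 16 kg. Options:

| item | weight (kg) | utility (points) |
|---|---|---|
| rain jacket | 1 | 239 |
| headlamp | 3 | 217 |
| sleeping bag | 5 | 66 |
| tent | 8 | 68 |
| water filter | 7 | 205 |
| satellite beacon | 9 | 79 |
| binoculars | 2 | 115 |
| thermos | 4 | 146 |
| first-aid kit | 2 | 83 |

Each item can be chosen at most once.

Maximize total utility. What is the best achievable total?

The ratio heuristic lands on rain jacket + headlamp + binoculars + thermos + first-aid kit (800) but leaves 4 kg idle.
The 4 kg tied up in thermos is better spent on water filter — total rises to 859 (15 kg).

859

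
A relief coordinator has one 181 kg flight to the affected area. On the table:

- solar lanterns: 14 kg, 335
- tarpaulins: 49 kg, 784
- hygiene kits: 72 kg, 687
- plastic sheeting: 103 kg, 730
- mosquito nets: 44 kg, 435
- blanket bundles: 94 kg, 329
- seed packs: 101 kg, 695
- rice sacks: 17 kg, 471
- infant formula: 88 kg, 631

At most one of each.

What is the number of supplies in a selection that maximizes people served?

Optimal total is 2285.
One optimal bundle: solar lanterns + tarpaulins + seed packs + rice sacks (181 kg).
Any selection reaching 2285 contains exactly 4 supplies.

4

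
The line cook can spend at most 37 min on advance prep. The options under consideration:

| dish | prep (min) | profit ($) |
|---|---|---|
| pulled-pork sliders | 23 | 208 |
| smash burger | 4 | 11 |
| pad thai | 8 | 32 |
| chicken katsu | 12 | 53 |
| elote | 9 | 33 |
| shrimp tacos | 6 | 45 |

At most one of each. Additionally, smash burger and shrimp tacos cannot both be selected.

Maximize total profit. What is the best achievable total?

285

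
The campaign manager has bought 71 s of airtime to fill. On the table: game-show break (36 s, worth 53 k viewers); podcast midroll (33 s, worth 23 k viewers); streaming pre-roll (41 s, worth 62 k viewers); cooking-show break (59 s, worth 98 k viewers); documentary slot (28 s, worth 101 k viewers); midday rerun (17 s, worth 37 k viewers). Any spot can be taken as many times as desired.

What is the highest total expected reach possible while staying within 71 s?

Density check — documentary slot 3.61, midday rerun 2.18, cooking-show break 1.66 are the best per s.
Best packing: 2×documentary slot — 56 s, 202 total.
Nothing else within 71 s beats 202.

202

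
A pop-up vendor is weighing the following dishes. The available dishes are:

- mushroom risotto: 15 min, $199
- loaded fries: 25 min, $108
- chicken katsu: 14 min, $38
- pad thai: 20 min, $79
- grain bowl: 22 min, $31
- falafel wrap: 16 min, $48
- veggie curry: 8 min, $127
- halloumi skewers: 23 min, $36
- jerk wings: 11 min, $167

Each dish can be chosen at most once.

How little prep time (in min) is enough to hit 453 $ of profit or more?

Need the lightest bundle worth ≥ 453.
mushroom risotto + veggie curry + jerk wings reaches 493 using 34 min.
Any bundle with less than 34 min falls short of 453.

34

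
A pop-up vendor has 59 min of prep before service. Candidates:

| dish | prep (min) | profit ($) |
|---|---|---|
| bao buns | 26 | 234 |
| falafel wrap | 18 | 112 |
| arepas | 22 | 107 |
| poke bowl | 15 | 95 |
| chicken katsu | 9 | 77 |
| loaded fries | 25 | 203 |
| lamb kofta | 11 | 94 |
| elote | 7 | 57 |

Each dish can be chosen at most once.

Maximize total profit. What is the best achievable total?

494

Ranking by ratio (profit/min): bao buns 9.00, chicken katsu 8.56, lamb kofta 8.55.
The ratio heuristic lands on bao buns + chicken katsu + lamb kofta + elote (462) but leaves 6 min idle.
Replace chicken katsu and lamb kofta with loaded fries: the trade gains 32 net, giving 494 at 58 min.
Next best is bao buns + poke bowl + lamb kofta + elote at 480 (59 min) — short by 14.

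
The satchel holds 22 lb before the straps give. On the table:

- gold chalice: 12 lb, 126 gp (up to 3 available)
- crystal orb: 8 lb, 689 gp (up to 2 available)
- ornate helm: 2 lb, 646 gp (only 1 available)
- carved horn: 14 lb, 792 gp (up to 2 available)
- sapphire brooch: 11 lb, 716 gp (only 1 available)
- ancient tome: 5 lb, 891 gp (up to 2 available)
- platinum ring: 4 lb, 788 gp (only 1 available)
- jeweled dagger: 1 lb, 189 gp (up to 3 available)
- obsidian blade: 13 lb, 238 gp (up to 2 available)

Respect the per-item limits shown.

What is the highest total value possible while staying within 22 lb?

Best packing: ornate helm + 2×ancient tome + platinum ring + 3×jeweled dagger — 19 lb, 3783 total.

3783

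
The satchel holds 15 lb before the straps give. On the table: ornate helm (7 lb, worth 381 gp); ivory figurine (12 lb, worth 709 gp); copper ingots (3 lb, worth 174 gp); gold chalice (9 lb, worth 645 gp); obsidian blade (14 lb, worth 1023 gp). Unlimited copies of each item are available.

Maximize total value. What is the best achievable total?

1023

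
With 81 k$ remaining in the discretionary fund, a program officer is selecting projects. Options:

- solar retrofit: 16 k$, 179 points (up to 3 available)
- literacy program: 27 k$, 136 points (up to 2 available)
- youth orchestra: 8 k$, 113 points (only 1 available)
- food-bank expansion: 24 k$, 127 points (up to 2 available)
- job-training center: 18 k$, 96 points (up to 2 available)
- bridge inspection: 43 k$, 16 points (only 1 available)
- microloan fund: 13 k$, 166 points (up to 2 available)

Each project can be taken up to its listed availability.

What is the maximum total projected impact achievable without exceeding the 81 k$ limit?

869

Density check — youth orchestra 14.12, microloan fund 12.77, solar retrofit 11.19 are the best per k$.
Taking the top-ratio projects first gives 2×solar retrofit + youth orchestra + 2×microloan fund for 803 (66 k$).
Dropping youth orchestra frees 8 k$; slotting in solar retrofit (16 k$) lifts the total to 869 at 74 k$.
No other feasible combination exceeds 869.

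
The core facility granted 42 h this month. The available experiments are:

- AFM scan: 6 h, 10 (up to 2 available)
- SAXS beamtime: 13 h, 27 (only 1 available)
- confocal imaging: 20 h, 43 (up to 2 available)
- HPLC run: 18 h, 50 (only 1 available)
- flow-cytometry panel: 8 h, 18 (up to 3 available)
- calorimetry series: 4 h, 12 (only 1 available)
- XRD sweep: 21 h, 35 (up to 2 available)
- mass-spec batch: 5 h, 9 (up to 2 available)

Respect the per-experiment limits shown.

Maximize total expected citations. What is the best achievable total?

The ratio heuristic lands on HPLC run + 2×flow-cytometry panel + calorimetry series (98) but leaves 4 h idle.
Replace 2×flow-cytometry panel with confocal imaging: the trade gains 7 net, giving 105 at 42 h.
No other feasible combination exceeds 105.

105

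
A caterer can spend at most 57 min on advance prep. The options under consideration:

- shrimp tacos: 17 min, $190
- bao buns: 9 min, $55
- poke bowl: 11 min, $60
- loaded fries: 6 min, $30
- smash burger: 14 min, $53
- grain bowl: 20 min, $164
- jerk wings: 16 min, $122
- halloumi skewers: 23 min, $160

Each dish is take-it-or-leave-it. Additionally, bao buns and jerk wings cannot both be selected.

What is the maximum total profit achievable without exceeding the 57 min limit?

476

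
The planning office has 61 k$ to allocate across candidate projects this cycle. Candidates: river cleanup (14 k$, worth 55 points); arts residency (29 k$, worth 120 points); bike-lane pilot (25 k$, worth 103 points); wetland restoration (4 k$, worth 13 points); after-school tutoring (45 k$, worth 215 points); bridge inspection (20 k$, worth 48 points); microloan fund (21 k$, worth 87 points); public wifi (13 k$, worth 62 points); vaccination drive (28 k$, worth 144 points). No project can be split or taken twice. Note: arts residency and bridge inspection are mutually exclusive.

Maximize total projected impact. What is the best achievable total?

The ratio heuristic lands on river cleanup + wetland restoration + public wifi + vaccination drive (274) but leaves 2 k$ idle.
Dropping river cleanup and wetland restoration and vaccination drive frees 46 k$; slotting in after-school tutoring (45 k$) lifts the total to 277 at 58 k$.
Arts residency + wetland restoration + vaccination drive matches that 277 at 61 k$; no feasible combination exceeds it.

277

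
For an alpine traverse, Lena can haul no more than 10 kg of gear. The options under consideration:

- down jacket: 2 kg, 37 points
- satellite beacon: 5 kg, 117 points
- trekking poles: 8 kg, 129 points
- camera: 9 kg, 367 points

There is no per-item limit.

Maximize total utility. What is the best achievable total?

367

Taking camera: 9 kg used, 367 in utility.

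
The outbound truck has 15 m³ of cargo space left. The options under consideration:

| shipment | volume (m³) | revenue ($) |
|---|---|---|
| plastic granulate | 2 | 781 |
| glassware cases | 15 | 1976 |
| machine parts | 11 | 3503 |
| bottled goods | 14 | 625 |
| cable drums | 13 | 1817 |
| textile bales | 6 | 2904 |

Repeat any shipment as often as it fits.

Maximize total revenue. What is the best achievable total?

By revenue per m³: textile bales 484.00, plastic granulate 390.50, machine parts 318.45, cable drums 139.77 lead.
Best packing: plastic granulate + 2×textile bales — 14 m³, 6589 total.
That's the maximum — no swap from here does better than 6589.

6589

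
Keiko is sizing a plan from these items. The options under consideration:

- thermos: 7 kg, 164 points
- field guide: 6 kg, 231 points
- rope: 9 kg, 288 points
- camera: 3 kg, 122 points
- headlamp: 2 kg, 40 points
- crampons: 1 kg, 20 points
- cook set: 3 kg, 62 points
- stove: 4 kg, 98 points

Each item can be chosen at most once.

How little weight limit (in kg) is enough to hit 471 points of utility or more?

14

Look for the lowest-weight combination reaching 471.
field guide + camera + crampons + stove: 471 utility at 14 kg.
Below 14 kg the best achievable stays under 471.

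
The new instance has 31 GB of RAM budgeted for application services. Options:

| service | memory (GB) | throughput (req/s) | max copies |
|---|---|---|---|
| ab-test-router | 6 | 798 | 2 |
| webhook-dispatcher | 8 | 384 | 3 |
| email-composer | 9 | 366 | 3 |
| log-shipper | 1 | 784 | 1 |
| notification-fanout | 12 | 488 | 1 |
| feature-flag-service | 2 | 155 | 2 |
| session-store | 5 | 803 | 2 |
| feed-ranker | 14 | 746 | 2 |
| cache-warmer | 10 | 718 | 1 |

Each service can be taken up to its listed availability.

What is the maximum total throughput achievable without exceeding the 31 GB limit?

4370

Density check — log-shipper 784.00, session-store 160.60, ab-test-router 133.00 are the best per GB.
Filling by ratio: 2×ab-test-router + log-shipper + 2×feature-flag-service + 2×session-store for 4296, with 4 GB left unused.
Replace 2×feature-flag-service with webhook-dispatcher: the trade gains 74 net, giving 4370 at 31 GB.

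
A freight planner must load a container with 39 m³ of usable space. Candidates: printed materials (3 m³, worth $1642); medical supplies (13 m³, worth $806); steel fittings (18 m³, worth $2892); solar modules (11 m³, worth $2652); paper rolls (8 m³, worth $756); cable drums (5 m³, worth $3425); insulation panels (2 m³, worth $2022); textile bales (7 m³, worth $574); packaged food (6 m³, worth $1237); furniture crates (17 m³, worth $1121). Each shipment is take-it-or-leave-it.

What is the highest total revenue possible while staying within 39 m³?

12633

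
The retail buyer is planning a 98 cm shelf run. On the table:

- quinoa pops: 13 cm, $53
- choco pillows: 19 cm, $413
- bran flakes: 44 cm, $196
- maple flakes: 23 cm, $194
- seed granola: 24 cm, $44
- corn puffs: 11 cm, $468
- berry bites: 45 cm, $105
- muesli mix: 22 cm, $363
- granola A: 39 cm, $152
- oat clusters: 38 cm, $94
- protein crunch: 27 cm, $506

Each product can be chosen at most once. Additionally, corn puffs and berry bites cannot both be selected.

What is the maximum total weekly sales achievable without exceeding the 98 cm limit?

1803

Quinoa pops + choco pillows + corn puffs + muesli mix + protein crunch uses 92 of the 98 cm and totals 1803.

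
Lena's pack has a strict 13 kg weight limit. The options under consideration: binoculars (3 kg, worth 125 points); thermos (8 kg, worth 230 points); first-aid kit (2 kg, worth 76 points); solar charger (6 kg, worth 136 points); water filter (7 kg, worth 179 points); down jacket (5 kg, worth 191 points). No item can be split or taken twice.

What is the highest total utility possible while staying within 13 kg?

431

A density-first pass picks binoculars + first-aid kit + down jacket — 392 at 10 kg.
The 5 kg tied up in down jacket is better spent on thermos — total rises to 431 (13 kg).
Runner-up thermos + down jacket tops out at 421.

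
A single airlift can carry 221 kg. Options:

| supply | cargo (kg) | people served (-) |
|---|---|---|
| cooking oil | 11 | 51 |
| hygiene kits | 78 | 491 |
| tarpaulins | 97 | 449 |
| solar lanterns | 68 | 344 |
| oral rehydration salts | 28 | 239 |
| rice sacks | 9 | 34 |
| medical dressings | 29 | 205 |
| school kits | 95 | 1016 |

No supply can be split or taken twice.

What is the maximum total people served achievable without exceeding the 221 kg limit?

A density-first pass picks solar lanterns + oral rehydration salts + medical dressings + school kits — 1804 at 220 kg.
Using the slack differently, cooking oil + hygiene kits + oral rehydration salts + rice sacks + school kits comes to 1831 at 221 kg.
Next best is solar lanterns + oral rehydration salts + medical dressings + school kits at 1804 (220 kg) — short by 27.

1831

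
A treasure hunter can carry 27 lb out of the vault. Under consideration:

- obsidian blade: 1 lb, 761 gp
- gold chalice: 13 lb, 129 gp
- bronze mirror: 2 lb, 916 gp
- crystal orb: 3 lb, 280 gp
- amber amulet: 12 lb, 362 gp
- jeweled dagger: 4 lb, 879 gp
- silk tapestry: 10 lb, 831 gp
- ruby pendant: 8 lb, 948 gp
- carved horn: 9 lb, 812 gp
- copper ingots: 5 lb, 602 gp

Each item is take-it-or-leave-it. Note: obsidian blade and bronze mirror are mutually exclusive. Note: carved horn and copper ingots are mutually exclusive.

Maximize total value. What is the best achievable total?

3854

Bronze mirror + crystal orb + jeweled dagger + silk tapestry + ruby pendant uses 27 of the 27 lb and totals 3854.
That's the maximum — no feasible swap from here does better than 3854.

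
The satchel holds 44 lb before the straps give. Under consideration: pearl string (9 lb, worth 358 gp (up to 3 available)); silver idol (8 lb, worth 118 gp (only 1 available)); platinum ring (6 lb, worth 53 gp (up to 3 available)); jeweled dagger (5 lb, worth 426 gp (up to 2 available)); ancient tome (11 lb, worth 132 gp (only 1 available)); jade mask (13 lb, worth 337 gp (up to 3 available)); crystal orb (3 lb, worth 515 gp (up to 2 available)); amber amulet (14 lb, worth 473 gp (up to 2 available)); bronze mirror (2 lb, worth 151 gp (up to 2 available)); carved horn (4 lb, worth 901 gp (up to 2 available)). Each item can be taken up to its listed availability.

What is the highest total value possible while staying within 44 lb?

Greedy by ratio would take pearl string + platinum ring + 2×jeweled dagger + 2×crystal orb + 2×bronze mirror + 2×carved horn: 43 lb used, total 4397.
The 8 lb tied up in platinum ring and bronze mirror is better spent on pearl string — total rises to 4551 (44 lb).
That's the maximum — no swap from here does better than 4551.

4551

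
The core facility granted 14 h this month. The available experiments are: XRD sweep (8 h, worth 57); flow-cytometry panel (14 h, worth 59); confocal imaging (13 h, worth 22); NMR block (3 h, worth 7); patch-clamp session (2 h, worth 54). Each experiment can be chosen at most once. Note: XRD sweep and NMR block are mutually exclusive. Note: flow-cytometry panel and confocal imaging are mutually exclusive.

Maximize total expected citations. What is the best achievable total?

111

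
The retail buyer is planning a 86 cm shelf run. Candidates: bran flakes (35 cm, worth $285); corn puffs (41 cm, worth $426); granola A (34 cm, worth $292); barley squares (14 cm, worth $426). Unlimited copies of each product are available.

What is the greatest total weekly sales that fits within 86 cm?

Taking 6×barley squares: 84 cm used, 2556 in weekly sales.
The spare 2 cm is too small for any remaining product, and no exchange beats 2556.

2556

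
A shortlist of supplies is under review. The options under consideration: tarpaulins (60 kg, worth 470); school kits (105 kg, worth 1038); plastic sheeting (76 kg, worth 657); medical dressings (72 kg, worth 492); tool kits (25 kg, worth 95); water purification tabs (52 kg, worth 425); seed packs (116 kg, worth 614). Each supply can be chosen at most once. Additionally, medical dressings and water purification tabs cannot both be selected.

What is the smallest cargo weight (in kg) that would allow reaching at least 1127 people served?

130

Look for the lowest-cargo combination reaching 1127.
Taking school kits + tool kits gives 1133 (≥ 1127) for 130 kg.
Below 130 kg the best achievable stays under 1127.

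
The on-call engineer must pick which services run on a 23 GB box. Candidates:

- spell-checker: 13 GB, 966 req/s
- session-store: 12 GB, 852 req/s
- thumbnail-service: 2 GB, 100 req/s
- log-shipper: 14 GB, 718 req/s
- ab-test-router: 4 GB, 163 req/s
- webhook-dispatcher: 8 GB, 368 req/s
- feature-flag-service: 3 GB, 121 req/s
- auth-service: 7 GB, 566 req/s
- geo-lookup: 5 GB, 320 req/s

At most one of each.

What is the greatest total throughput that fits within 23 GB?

1653

A density-first pass picks spell-checker + thumbnail-service + auth-service — 1632 at 22 GB.
The 2 GB tied up in thumbnail-service is better spent on feature-flag-service — total rises to 1653 (23 GB).
Nothing else within 23 GB beats 1653.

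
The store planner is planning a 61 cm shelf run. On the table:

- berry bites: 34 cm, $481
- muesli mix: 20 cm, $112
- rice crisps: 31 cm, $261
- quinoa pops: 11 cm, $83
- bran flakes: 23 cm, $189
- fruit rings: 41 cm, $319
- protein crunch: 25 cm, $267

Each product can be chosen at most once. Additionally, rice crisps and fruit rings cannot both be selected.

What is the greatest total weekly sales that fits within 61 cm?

748

Best packing: berry bites + protein crunch — 59 cm, 748 total.
Next best is berry bites + bran flakes at 670 (57 cm) — short by 78.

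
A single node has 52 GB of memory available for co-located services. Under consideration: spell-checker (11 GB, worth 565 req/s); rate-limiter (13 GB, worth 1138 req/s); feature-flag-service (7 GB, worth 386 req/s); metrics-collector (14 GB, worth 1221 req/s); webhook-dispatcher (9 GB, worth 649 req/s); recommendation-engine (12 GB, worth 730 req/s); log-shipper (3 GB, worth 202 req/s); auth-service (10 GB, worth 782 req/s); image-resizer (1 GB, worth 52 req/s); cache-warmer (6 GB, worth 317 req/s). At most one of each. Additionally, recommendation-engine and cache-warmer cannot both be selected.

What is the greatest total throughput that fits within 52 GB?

4107

Taking the top-ratio services first gives rate-limiter + metrics-collector + webhook-dispatcher + log-shipper + auth-service + image-resizer for 4044 (50 GB).
The 4 GB tied up in log-shipper and image-resizer is better spent on cache-warmer — total rises to 4107 (52 GB).
Nothing else feasible within 52 GB beats 4107.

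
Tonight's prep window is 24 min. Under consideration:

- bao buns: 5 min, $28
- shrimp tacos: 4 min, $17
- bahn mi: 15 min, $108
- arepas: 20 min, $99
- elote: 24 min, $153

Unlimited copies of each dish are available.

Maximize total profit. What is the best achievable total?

153

Ranking by ratio (profit/min): bahn mi 7.20, elote 6.38, bao buns 5.60, arepas 4.95.
Taking bao buns + shrimp tacos + bahn mi: 24 min used, 153 in profit.
Every other selection either busts 24 min or fails to beat 153.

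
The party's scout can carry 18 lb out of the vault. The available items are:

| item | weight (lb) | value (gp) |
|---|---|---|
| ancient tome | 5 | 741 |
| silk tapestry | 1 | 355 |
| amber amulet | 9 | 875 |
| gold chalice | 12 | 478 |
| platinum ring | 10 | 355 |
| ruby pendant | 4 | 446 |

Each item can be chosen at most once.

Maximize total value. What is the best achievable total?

Ranking by ratio (value/lb): silk tapestry 355.00, ancient tome 148.20, ruby pendant 111.50.
A density-first pass picks ancient tome + silk tapestry + ruby pendant — 1542 at 10 lb.
The 1 lb tied up in silk tapestry is better spent on amber amulet — total rises to 2062 (18 lb).
No other feasible combination exceeds 2062.

2062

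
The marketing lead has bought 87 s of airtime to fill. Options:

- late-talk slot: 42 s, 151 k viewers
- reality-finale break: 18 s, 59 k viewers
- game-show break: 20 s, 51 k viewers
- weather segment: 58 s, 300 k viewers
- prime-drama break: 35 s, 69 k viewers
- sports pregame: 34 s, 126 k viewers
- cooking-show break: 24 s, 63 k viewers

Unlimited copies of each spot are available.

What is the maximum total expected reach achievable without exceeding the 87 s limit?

By expected reach per s: weather segment 5.17, sports pregame 3.71, late-talk slot 3.60, reality-finale break 3.28 lead.
The ratio heuristic lands on reality-finale break + weather segment (359) but leaves 11 s idle.
Replace reality-finale break with cooking-show break: the trade gains 4 net, giving 363 at 82 s.
Nothing else within 87 s beats 363.

363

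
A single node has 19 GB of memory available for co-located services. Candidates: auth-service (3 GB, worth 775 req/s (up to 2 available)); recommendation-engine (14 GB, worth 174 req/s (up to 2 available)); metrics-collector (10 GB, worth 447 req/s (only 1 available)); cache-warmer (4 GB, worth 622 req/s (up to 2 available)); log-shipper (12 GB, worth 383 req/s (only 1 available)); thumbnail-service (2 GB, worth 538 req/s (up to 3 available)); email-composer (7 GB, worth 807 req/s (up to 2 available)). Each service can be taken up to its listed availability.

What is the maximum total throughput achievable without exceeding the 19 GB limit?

The ratio heuristic lands on 2×auth-service + cache-warmer + 3×thumbnail-service (3786) but leaves 3 GB idle.
Dropping cache-warmer frees 4 GB; slotting in email-composer (7 GB) lifts the total to 3971 at 19 GB.
No other feasible combination exceeds 3971.

3971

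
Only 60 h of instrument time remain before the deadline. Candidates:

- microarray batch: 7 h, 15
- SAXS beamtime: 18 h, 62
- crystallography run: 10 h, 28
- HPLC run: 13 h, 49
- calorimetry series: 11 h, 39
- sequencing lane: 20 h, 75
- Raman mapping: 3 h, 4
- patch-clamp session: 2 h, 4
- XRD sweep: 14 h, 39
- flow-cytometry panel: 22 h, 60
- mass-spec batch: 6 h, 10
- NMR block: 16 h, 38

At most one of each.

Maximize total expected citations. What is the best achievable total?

206

The ratio heuristic lands on crystallography run + HPLC run + calorimetry series + sequencing lane + Raman mapping + patch-clamp session (199) but leaves 1 h idle.
The 13 h tied up in crystallography run and Raman mapping is better spent on XRD sweep — total rises to 206 (60 h).
Next best is microarray batch + SAXS beamtime + HPLC run + sequencing lane + patch-clamp session at 205 (60 h) — short by 1.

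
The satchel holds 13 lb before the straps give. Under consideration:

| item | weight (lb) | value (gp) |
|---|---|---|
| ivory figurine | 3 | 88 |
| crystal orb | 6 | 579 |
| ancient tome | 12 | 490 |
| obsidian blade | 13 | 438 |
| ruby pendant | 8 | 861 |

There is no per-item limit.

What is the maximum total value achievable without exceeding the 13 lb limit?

The ratio heuristic lands on ivory figurine + ruby pendant (949) but leaves 2 lb idle.
Dropping ivory figurine and ruby pendant frees 11 lb; slotting in 2×crystal orb (12 lb) lifts the total to 1158 at 12 lb.

1158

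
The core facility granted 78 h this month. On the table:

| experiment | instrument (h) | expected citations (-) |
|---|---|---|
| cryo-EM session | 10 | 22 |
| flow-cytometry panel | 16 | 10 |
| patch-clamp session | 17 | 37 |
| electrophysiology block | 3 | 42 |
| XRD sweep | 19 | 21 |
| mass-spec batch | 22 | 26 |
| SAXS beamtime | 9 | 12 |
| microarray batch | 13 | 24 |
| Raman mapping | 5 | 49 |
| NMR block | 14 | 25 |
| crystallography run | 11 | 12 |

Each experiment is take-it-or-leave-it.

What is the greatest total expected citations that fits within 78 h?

211

Cryo-EM session + patch-clamp session + electrophysiology block + SAXS beamtime + microarray batch + Raman mapping + NMR block uses 71 of the 78 h and totals 211.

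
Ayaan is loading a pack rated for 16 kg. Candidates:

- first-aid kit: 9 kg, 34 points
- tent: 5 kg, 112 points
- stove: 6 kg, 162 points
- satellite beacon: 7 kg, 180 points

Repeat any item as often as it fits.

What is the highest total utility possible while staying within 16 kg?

386

Filling by ratio: 2×stove for 324, with 4 kg left unused.
The 6 kg tied up in stove is better spent on 2×tent — total rises to 386 (16 kg).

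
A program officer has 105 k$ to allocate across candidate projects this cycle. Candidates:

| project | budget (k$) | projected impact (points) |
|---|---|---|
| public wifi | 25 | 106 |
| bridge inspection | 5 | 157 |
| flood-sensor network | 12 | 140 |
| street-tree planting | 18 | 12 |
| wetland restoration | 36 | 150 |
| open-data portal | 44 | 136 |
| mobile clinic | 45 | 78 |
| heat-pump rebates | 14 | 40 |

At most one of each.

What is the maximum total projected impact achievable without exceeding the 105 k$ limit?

593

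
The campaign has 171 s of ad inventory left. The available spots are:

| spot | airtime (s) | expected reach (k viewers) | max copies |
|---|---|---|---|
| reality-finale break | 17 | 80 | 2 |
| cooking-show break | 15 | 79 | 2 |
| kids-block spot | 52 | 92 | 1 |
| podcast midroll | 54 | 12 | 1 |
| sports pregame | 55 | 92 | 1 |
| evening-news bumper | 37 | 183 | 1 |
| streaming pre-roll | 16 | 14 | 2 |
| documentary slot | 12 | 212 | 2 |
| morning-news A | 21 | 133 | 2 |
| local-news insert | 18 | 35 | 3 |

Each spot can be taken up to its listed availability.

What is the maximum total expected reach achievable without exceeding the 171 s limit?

Density check — documentary slot 17.67, morning-news A 6.33, cooking-show break 5.27 are the best per s.
2×reality-finale break + 2×cooking-show break + evening-news bumper + 2×documentary slot + 2×morning-news A uses 167 of the 171 s and totals 1191.

1191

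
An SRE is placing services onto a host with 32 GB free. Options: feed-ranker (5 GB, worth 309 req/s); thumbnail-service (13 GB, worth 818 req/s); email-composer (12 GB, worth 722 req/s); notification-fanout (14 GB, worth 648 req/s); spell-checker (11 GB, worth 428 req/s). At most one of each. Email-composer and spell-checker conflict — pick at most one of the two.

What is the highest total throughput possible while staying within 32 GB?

1849

Density check — thumbnail-service 62.92, feed-ranker 61.80, email-composer 60.17 are the best per GB.
Best packing: feed-ranker + thumbnail-service + email-composer — 30 GB, 1849 total.
Nothing else feasible within 32 GB beats 1849.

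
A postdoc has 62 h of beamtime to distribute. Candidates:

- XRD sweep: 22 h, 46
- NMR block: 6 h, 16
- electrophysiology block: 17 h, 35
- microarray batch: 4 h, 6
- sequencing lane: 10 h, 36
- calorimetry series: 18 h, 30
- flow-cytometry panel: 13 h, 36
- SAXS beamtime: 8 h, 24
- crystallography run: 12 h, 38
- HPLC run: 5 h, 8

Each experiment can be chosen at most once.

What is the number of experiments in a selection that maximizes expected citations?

Optimal total is 169.
electrophysiology block + sequencing lane + flow-cytometry panel + SAXS beamtime + crystallography run hits 169 at 60 h.
All optima have 5 experiments.

5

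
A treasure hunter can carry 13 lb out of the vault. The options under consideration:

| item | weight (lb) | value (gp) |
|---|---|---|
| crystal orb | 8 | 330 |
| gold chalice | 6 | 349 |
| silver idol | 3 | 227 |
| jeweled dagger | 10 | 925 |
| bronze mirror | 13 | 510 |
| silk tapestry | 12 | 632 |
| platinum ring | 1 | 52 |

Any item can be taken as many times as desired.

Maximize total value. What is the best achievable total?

Silver idol + jeweled dagger uses 13 of the 13 lb and totals 1152.
No other feasible combination exceeds 1152.

1152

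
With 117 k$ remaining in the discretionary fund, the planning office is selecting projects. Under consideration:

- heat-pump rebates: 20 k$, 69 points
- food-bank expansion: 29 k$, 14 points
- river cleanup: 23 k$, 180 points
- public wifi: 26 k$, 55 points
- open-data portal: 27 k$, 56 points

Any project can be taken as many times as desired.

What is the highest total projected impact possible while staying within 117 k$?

Taking 5×river cleanup: 115 k$ used, 900 in projected impact.
The spare 2 k$ is too small for any remaining project, and no exchange beats 900.

900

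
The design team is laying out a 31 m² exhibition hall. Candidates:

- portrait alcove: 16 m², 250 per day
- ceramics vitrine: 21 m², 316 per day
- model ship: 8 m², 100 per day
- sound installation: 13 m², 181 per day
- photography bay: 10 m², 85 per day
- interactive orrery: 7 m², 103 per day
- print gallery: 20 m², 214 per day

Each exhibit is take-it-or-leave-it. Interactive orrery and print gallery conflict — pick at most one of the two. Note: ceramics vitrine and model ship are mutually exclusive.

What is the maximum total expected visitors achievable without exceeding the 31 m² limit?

453

Best packing: portrait alcove + model ship + interactive orrery — 31 m², 453 total.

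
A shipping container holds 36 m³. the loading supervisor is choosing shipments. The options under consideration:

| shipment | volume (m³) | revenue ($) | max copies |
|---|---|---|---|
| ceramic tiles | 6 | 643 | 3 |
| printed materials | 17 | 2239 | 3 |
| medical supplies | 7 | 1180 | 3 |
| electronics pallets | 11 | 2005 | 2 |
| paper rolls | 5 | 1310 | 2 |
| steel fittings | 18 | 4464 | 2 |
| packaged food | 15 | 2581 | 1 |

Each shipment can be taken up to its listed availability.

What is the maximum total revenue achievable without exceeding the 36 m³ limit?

8928

Filling by ratio: medical supplies + 2×paper rolls + steel fittings for 8264, with 1 m³ left unused.
Replace medical supplies and 2×paper rolls with steel fittings: the trade gains 664 net, giving 8928 at 36 m³.
Nothing else within 36 m³ beats 8928.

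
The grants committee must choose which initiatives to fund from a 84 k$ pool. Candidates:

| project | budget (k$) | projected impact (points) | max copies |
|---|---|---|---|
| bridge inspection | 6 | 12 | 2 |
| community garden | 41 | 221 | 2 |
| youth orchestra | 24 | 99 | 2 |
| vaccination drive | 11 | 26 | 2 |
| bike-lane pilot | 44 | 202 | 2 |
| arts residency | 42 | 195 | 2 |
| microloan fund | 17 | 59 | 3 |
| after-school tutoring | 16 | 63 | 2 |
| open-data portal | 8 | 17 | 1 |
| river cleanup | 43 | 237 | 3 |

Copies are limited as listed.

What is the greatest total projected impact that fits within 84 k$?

458

Density check — river cleanup 5.51, community garden 5.39, arts residency 4.64 are the best per k$.
Taking community garden + river cleanup: 84 k$ used, 458 in projected impact.
Nothing else within 84 k$ beats 458.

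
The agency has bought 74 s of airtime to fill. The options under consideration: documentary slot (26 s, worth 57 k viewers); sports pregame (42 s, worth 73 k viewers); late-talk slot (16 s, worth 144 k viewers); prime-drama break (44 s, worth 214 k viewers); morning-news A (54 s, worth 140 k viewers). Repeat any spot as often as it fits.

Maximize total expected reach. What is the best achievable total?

The ratio ordering already packs tightly: 4×late-talk slot, 64 s, 576.

576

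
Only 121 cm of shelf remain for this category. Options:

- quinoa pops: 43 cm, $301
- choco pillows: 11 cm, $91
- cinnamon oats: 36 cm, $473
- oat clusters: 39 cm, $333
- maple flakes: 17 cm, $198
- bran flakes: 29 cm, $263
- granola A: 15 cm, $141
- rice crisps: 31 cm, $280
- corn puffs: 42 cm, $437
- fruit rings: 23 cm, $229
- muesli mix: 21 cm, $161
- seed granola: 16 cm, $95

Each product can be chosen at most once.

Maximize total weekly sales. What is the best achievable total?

The ratio heuristic lands on cinnamon oats + maple flakes + corn puffs + fruit rings (1337) but leaves 3 cm idle.
The 23 cm tied up in fruit rings is better spent on choco pillows + granola A — total rises to 1340 (121 cm).

1340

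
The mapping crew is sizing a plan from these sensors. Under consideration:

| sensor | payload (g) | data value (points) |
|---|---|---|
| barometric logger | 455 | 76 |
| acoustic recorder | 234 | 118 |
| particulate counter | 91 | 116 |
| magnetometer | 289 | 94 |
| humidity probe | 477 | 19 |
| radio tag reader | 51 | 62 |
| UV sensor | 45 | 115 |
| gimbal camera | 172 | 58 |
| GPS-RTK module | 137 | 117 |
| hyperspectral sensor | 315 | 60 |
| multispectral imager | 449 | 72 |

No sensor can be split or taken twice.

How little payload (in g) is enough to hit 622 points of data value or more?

847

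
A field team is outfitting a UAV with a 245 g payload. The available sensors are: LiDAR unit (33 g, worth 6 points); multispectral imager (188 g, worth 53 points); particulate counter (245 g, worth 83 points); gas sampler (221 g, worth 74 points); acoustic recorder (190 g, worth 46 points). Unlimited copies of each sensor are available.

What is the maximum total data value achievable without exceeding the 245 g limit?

83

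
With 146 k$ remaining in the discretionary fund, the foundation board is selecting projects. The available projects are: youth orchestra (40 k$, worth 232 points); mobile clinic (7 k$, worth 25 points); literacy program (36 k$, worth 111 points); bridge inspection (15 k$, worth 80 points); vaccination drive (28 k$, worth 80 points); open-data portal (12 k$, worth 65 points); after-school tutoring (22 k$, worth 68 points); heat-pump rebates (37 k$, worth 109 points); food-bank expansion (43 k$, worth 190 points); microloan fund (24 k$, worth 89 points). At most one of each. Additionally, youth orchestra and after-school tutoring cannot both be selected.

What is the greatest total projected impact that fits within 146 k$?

Best packing: youth orchestra + mobile clinic + bridge inspection + open-data portal + food-bank expansion + microloan fund — 141 k$, 681 total.
An exhaustive check of the 1024 subsets confirms 681.

681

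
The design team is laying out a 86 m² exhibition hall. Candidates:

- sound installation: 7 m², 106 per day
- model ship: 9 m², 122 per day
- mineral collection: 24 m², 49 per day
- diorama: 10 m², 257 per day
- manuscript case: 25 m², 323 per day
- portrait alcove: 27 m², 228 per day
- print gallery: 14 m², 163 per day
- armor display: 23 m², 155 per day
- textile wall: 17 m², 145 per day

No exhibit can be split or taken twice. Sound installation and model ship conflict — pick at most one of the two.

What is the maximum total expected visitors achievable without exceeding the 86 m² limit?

Taking model ship + diorama + manuscript case + portrait alcove + print gallery: 85 m² used, 1093 in expected visitors.
Next best is sound installation + diorama + manuscript case + portrait alcove + print gallery at 1077 (83 m²) — short by 16.

1093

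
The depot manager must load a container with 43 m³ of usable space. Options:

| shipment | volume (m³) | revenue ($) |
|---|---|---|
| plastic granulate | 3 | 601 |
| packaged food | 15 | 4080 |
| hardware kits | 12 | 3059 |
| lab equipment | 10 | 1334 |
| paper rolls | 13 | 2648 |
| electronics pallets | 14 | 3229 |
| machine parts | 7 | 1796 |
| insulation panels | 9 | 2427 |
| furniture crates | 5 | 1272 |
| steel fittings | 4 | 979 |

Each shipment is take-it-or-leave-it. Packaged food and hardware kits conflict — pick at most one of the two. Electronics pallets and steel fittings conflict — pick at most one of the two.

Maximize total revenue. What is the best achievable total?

11155

Plastic granulate + packaged food + machine parts + insulation panels + furniture crates + steel fittings uses 43 of the 43 m³ and totals 11155.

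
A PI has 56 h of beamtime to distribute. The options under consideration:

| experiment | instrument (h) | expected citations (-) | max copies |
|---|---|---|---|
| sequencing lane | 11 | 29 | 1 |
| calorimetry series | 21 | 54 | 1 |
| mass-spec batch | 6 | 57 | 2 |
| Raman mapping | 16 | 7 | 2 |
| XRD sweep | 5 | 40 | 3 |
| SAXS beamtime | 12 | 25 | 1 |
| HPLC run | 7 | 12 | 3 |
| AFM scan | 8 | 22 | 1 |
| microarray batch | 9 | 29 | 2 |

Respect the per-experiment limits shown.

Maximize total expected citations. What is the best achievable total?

321

Greedy by ratio would take 2×mass-spec batch + 3×XRD sweep + AFM scan + 2×microarray batch: 53 h used, total 314.
Replace AFM scan with sequencing lane: the trade gains 7 net, giving 321 at 56 h.
That's the maximum — no swap from here does better than 321.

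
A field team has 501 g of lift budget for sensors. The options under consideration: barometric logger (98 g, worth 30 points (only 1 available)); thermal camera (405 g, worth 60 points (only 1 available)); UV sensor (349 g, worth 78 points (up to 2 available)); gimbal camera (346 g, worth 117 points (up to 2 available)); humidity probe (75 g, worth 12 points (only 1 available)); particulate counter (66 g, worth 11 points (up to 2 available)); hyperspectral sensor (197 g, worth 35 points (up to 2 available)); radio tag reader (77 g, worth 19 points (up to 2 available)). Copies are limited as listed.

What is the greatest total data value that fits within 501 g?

155

Density check — gimbal camera 0.34, barometric logger 0.31, radio tag reader 0.25, UV sensor 0.22 are the best per g.
Taking the top-ratio sensors first gives barometric logger + gimbal camera for 147 (444 g).
Replace barometric logger with 2×radio tag reader: the trade gains 8 net, giving 155 at 500 g.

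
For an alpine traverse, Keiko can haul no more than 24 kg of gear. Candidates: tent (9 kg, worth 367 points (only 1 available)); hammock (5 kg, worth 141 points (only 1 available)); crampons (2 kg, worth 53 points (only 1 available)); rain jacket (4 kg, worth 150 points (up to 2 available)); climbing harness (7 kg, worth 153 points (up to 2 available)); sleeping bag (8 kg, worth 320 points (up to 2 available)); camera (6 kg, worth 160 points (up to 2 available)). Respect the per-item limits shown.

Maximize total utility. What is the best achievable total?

940

Ranking by ratio (utility/kg): tent 40.78, sleeping bag 40.00, rain jacket 37.50, hammock 28.20.
Filling by ratio: tent + crampons + rain jacket + sleeping bag for 890, with 1 kg left unused.
Replace tent and crampons with rain jacket + sleeping bag: the trade gains 50 net, giving 940 at 24 kg.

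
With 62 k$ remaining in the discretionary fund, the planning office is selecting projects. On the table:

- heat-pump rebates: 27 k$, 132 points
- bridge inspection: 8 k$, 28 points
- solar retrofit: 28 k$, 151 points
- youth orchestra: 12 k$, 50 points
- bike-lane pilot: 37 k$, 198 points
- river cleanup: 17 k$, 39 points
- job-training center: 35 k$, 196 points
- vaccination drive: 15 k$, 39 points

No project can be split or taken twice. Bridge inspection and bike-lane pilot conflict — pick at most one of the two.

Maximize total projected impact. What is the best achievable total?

328

By projected impact per k$: job-training center 5.60, solar retrofit 5.39, bike-lane pilot 5.35, heat-pump rebates 4.89 lead.
The ratio ordering already packs tightly: heat-pump rebates + job-training center, 62 k$, 328.
No other feasible combination exceeds 328.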